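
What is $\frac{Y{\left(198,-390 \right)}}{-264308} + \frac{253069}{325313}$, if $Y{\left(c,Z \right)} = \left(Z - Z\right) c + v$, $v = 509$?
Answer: $\frac{66722576935}{85982828404} \approx 0.776$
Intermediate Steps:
$Y{\left(c,Z \right)} = 509$ ($Y{\left(c,Z \right)} = \left(Z - Z\right) c + 509 = 0 c + 509 = 0 + 509 = 509$)
$\frac{Y{\left(198,-390 \right)}}{-264308} + \frac{253069}{325313} = \frac{509}{-264308} + \frac{253069}{325313} = 509 \left(- \frac{1}{264308}\right) + 253069 \cdot \frac{1}{325313} = - \frac{509}{264308} + \frac{253069}{325313} = \frac{66722576935}{85982828404}$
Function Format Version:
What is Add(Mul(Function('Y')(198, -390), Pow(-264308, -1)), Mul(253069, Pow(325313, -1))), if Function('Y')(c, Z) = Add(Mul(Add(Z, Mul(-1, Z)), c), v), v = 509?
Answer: Rational(66722576935, 85982828404) ≈ 0.77600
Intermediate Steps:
Function('Y')(c, Z) = 509 (Function('Y')(c, Z) = Add(Mul(Add(Z, Mul(-1, Z)), c), 509) = Add(Mul(0, c), 509) = Add(0, 509) = 509)
Add(Mul(Function('Y')(198, -390), Pow(-264308, -1)), Mul(253069, Pow(325313, -1))) = Add(Mul(509, Pow(-264308, -1)), Mul(253069, Pow(325313, -1))) = Add(Mul(509, Rational(-1, 264308)), Mul(253069, Rational(1, 325313))) = Add(Rational(-509, 264308), Rational(253069, 325313)) = Rational(66722576935, 85982828404)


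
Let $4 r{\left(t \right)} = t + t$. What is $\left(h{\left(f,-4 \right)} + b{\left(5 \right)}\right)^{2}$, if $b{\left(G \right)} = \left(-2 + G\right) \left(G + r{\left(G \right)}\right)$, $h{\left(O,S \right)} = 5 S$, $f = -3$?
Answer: $\frac{25}{4} \approx 6.25$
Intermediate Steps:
$r{\left(t \right)} = \frac{t}{2}$ ($r{\left(t \right)} = \frac{t + t}{4} = \frac{2 t}{4} = \frac{t}{2}$)
$b{\left(G \right)} = \frac{3 G \left(-2 + G\right)}{2}$ ($b{\left(G \right)} = \left(-2 + G\right) \left(G + \frac{G}{2}\right) = \left(-2 + G\right) \frac{3 G}{2} = \frac{3 G \left(-2 + G\right)}{2}$)
$\left(h{\left(f,-4 \right)} + b{\left(5 \right)}\right)^{2} = \left(5 \left(-4\right) + \frac{3}{2} \cdot 5 \left(-2 + 5\right)\right)^{2} = \left(-20 + \frac{3}{2} \cdot 5 \cdot 3\right)^{2} = \left(-20 + \frac{45}{2}\right)^{2} = \left(\frac{5}{2}\right)^{2} = \frac{25}{4}$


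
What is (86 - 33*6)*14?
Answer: -1568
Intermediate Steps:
(86 - 33*6)*14 = (86 - 198)*14 = -112*14 = -1568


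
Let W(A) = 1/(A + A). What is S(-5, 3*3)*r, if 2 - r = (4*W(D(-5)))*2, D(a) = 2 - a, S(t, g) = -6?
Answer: -60/7 ≈ -8.5714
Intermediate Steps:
W(A) = 1/(2*A)
r = 10/7 (r = 2 - 4*(1/(2*(2 - 1*(-5))))*2 = 2 - 4*(1/(2*(2 + 5)))*2 = 2 - 4*((½)/7)*2 = 2 - 4*((½)*(⅐))*2 = 2 - 4*(1/14)*2 = 2 - 2*2/7 = 2 - 1*4/7 = 2 - 4/7 = 10/7 ≈ 1.4286)
S(-5, 3*3)*r = -6*10/7 = -60/7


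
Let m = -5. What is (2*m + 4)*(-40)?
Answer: 240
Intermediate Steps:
(2*m + 4)*(-40) = (2*(-5) + 4)*(-40) = (-10 + 4)*(-40) = -6*(-40) = 240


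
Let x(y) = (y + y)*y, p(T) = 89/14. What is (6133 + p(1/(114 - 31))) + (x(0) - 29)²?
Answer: 97725/14 ≈ 6980.4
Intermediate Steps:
p(T) = 89/14 (p(T) = 89*(1/14) = 89/14)
x(y) = 2*y² (x(y) = (2*y)*y = 2*y²)
(6133 + p(1/(114 - 31))) + (x(0) - 29)² = (6133 + 89/14) + (2*0² - 29)² = 85951/14 + (2*0 - 29)² = 85951/14 + (0 - 29)² = 85951/14 + (-29)² = 85951/14 + 841 = 97725/14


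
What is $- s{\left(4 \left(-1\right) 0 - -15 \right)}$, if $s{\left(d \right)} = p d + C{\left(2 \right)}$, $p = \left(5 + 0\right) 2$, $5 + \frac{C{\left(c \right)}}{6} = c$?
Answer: $-132$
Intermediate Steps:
$C{\left(c \right)} = -30 + 6 c$
$p = 10$ ($p = 5 \cdot 2 = 10$)
$s{\left(d \right)} = -18 + 10 d$ ($s{\left(d \right)} = 10 d + \left(-30 + 6 \cdot 2\right) = 10 d + \left(-30 + 12\right) = 10 d - 18 = -18 + 10 d$)
$- s{\left(4 \left(-1\right) 0 - -15 \right)} = - (-18 + 10 \left(4 \left(-1\right) 0 - -15\right)) = - (-18 + 10 \left(\left(-4\right) 0 + 15\right)) = - (-18 + 10 \left(0 + 15\right)) = - (-18 + 10 \cdot 15) = - (-18 + 150) = \left(-1\right) 132 = -132$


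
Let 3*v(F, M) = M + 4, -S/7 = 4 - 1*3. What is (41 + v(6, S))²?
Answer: 1600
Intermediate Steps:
S = -7 (S = -7*(4 - 1*3) = -7*(4 - 3) = -7*1 = -7)
v(F, M) = 4/3 + M/3 (v(F, M) = (M + 4)/3 = (4 + M)/3 = 4/3 + M/3)
(41 + v(6, S))² = (41 + (4/3 + (⅓)*(-7)))² = (41 + (4/3 - 7/3))² = (41 - 1)² = 40² = 1600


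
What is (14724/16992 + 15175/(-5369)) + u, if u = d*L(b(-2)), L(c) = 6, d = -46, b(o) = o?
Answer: -11938933/42952 ≈ -277.96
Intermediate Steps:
u = -276 (u = -46*6 = -276)
(14724/16992 + 15175/(-5369)) + u = (14724/16992 + 15175/(-5369)) - 276 = (14724*(1/16992) + 15175*(-1/5369)) - 276 = (409/472 - 15175/5369) - 276 = -84181/42952 - 276 = -11938933/42952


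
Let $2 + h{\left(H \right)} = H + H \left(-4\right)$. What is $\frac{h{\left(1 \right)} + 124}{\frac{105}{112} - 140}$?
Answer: $- \frac{1904}{2225} \approx -0.85573$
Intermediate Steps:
$h{\left(H \right)} = -2 - 3 H$ ($h{\left(H \right)} = -2 + \left(H + H \left(-4\right)\right) = -2 + \left(H - 4 H\right) = -2 - 3 H$)
$\frac{h{\left(1 \right)} + 124}{\frac{105}{112} - 140} = \frac{\left(-2 - 3\right) + 124}{\frac{105}{112} - 140} = \frac{\left(-2 - 3\right) + 124}{105 \cdot \frac{1}{112} - 140} = \frac{-5 + 124}{\frac{15}{16} - 140} = \frac{1}{- \frac{2225}{16}} \cdot 119 = \left(- \frac{16}{2225}\right) 119 = - \frac{1904}{2225}$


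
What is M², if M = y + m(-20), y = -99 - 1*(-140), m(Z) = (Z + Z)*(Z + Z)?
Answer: 2692881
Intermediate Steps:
m(Z) = 4*Z² (m(Z) = (2*Z)*(2*Z) = 4*Z²)
y = 41 (y = -99 + 140 = 41)
M = 1641 (M = 41 + 4*(-20)² = 41 + 4*400 = 41 + 1600 = 1641)
M² = 1641² = 2692881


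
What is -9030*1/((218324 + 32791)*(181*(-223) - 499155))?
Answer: 43/645147917 ≈ 6.6651e-8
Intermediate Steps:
-9030*1/((218324 + 32791)*(181*(-223) - 499155)) = -9030*1/(251115*(-40363 - 499155)) = -9030/(251115*(-539518)) = -9030/(-135481062570) = -9030*(-1/135481062570) = 43/645147917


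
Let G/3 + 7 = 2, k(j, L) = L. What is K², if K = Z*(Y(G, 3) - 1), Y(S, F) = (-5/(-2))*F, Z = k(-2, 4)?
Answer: 676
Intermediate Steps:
Z = 4
G = -15 (G = -21 + 3*2 = -21 + 6 = -15)
Y(S, F) = 5*F/2 (Y(S, F) = (-½*(-5))*F = 5*F/2)
K = 26 (K = 4*((5/2)*3 - 1) = 4*(15/2 - 1) = 4*(13/2) = 26)
K² = 26² = 676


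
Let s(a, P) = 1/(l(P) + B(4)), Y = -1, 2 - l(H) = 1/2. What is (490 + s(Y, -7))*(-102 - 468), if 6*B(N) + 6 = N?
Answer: -1958520/7 ≈ -2.7979e+5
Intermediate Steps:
l(H) = 3/2 (l(H) = 2 - 1/2 = 2 - 1*½ = 2 - ½ = 3/2)
B(N) = -1 + N/6
s(a, P) = 6/7 (s(a, P) = 1/(3/2 + (-1 + (⅙)*4)) = 1/(3/2 + (-1 + ⅔)) = 1/(3/2 - ⅓) = 1/(7/6) = 6/7)
(490 + s(Y, -7))*(-102 - 468) = (490 + 6/7)*(-102 - 468) = (3436/7)*(-570) = -1958520/7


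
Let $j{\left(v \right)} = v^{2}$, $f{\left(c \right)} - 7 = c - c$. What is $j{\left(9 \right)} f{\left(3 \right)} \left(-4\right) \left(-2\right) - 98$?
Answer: $4438$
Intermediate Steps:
$f{\left(c \right)} = 7$ ($f{\left(c \right)} = 7 + \left(c - c\right) = 7 + 0 = 7$)
$j{\left(9 \right)} f{\left(3 \right)} \left(-4\right) \left(-2\right) - 98 = 9^{2} \cdot 7 \left(-4\right) \left(-2\right) - 98 = 81 \left(\left(-28\right) \left(-2\right)\right) - 98 = 81 \cdot 56 - 98 = 4536 - 98 = 4438$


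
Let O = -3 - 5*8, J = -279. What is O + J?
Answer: -322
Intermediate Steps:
O = -43 (O = -3 - 40 = -43)
O + J = -43 - 279 = -322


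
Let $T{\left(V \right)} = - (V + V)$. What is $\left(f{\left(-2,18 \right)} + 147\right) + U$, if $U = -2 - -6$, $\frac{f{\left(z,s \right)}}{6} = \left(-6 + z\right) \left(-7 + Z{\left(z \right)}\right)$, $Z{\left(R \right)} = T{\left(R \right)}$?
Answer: $295$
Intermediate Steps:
$T{\left(V \right)} = - 2 V$
$Z{\left(R \right)} = - 2 R$
$f{\left(z,s \right)} = 6 \left(-7 - 2 z\right) \left(-6 + z\right)$ ($f{\left(z,s \right)} = 6 \left(-6 + z\right) \left(-7 - 2 z\right) = 6 \left(-7 - 2 z\right) \left(-6 + z\right)$)
$U = 4$ ($U = -2 + 6 = 4$)
$\left(f{\left(-2,18 \right)} + 147\right) + U = \left(\left(252 - 12 \left(-2\right)^{2} + 30 \left(-2\right)\right) + 147\right) + 4 = \left(\left(252 - 48 - 60\right) + 147\right) + 4 = \left(144 + 147\right) + 4 = 291 + 4 = 295$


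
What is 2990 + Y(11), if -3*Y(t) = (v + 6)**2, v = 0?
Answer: 2978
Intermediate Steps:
Y(t) = -12 (Y(t) = -(0 + 6)**2/3 = -1/3*6**2 = -1/3*36 = -12)
2990 + Y(11) = 2990 - 12 = 2978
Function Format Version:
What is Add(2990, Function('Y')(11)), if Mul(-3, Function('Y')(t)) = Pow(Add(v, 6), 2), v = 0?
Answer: 2978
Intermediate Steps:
Function('Y')(t) = -12 (Function('Y')(t) = Mul(Rational(-1, 3), Pow(Add(0, 6), 2)) = Mul(Rational(-1, 3), Pow(6, 2)) = Mul(Rational(-1, 3), 36) = -12)
Add(2990, Function('Y')(11)) = Add(2990, -12) = 2978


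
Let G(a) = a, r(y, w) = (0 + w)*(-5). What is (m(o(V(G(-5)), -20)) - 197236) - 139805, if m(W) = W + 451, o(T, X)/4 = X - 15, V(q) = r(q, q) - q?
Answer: -336730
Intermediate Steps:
r(y, w) = -5*w (r(y, w) = w*(-5) = -5*w)
V(q) = -6*q (V(q) = -5*q - q = -6*q)
o(T, X) = -60 + 4*X (o(T, X) = 4*(X - 15) = 4*(-15 + X) = -60 + 4*X)
m(W) = 451 + W
(m(o(V(G(-5)), -20)) - 197236) - 139805 = ((451 + (-60 + 4*(-20))) - 197236) - 139805 = ((451 + (-60 - 80)) - 197236) - 139805 = ((451 - 140) - 197236) - 139805 = (311 - 197236) - 139805 = -196925 - 139805 = -336730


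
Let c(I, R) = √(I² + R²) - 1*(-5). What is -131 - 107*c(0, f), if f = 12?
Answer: -1950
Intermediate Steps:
c(I, R) = 5 + √(I² + R²) (c(I, R) = √(I² + R²) + 5 = 5 + √(I² + R²))
-131 - 107*c(0, f) = -131 - 107*(5 + √(0² + 12²)) = -131 - 107*(5 + √(0 + 144)) = -131 - 107*(5 + √144) = -131 - 107*(5 + 12) = -131 - 107*17 = -131 - 1819 = -1950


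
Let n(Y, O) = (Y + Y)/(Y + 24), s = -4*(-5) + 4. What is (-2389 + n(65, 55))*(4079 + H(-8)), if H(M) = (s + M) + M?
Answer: -868450717/89 ≈ -9.7579e+6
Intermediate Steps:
s = 24 (s = 20 + 4 = 24)
n(Y, O) = 2*Y/(24 + Y) (n(Y, O) = (2*Y)/(24 + Y) = 2*Y/(24 + Y))
H(M) = 24 + 2*M (H(M) = (24 + M) + M = 24 + 2*M)
(-2389 + n(65, 55))*(4079 + H(-8)) = (-2389 + 2*65/(24 + 65))*(4079 + (24 + 2*(-8))) = (-2389 + 2*65/89)*(4079 + (24 - 16)) = (-2389 + 2*65*(1/89))*(4079 + 8) = (-2389 + 130/89)*4087 = -212491/89*4087 = -868450717/89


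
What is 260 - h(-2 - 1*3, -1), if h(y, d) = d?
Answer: 261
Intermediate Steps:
260 - h(-2 - 1*3, -1) = 260 - 1*(-1) = 260 + 1 = 261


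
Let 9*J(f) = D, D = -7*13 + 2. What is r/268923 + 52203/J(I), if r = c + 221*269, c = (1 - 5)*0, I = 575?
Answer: -7431882080/1407891 ≈ -5278.7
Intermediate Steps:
c = 0 (c = -4*0 = 0)
D = -89 (D = -91 + 2 = -89)
J(f) = -89/9 (J(f) = (1/9)*(-89) = -89/9)
r = 59449 (r = 0 + 221*269 = 0 + 59449 = 59449)
r/268923 + 52203/J(I) = 59449/268923 + 52203/(-89/9) = 59449*(1/268923) + 52203*(-9/89) = 3497/15819 - 469827/89 = -7431882080/1407891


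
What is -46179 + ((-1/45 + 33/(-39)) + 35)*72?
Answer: -2841899/65 ≈ -43722.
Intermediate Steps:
-46179 + ((-1/45 + 33/(-39)) + 35)*72 = -46179 + ((-1*1/45 + 33*(-1/39)) + 35)*72 = -46179 + ((-1/45 - 11/13) + 35)*72 = -46179 + (-508/585 + 35)*72 = -46179 + (19967/585)*72 = -46179 + 159736/65 = -2841899/65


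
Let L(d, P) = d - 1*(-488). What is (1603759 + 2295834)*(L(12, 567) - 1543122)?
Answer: -6015597952846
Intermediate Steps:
L(d, P) = 488 + d (L(d, P) = d + 488 = 488 + d)
(1603759 + 2295834)*(L(12, 567) - 1543122) = (1603759 + 2295834)*((488 + 12) - 1543122) = 3899593*(500 - 1543122) = 3899593*(-1542622) = -6015597952846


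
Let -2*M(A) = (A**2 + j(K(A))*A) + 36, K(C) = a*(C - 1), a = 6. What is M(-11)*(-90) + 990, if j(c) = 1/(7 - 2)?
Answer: 7956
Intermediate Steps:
K(C) = -6 + 6*C (K(C) = 6*(C - 1) = 6*(-1 + C) = -6 + 6*C)
j(c) = 1/5
M(A) = -18 - A**2/2 - A/10 (M(A) = -((A**2 + A/5) + 36)/2 = -(36 + A**2 + A/5)/2 = -18 - A**2/2 - A/10)
M(-11)*(-90) + 990 = (-18 - 1/2*(-11)**2 - 1/10*(-11))*(-90) + 990 = (-18 - 1/2*121 + 11/10)*(-90) + 990 = (-18 - 121/2 + 11/10)*(-90) + 990 = -387/5*(-90) + 990 = 6966 + 990 = 7956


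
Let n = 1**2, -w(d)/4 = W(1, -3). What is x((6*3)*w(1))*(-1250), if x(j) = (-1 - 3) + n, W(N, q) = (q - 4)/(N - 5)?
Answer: 3750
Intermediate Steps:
W(N, q) = (-4 + q)/(-5 + N)
w(d) = -7 (w(d) = -4*(-4 - 3)/(-5 + 1) = -4*(-7)/(-4) = -(-1)*(-7) = -4*7/4 = -7)
n = 1
x(j) = -3 (x(j) = (-1 - 3) + 1 = -4 + 1 = -3)
x((6*3)*w(1))*(-1250) = -3*(-1250) = 3750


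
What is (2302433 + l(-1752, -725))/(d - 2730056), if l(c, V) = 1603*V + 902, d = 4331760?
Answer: 142645/200213 ≈ 0.71247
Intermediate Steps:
l(c, V) = 902 + 1603*V
(2302433 + l(-1752, -725))/(d - 2730056) = (2302433 + (902 + 1603*(-725)))/(4331760 - 2730056) = (2302433 + (902 - 1162175))/1601704 = (2302433 - 1161273)*(1/1601704) = 1141160*(1/1601704) = 142645/200213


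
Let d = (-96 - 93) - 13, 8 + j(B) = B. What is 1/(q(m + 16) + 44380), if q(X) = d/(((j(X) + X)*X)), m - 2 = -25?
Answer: 77/3417159 ≈ 2.2533e-5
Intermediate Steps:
j(B) = -8 + B
m = -23 (m = 2 - 25 = -23)
d = -202 (d = -189 - 13 = -202)
q(X) = -202/(X*(-8 + 2*X)) (q(X) = -202*1/(X*((-8 + X) + X)) = -202*1/(X*(-8 + 2*X)) = -202/(X*(-8 + 2*X)))
1/(q(m + 16) + 44380) = 1/(-101/((-23 + 16)*(-4 + (-23 + 16))) + 44380) = 1/(-101/(-7*(-4 - 7)) + 44380) = 1/(-101*(-1/7)/(-11) + 44380) = 1/(-101*(-1/7)*(-1/11) + 44380) = 1/(-101/77 + 44380) = 1/(3417159/77) = 77/3417159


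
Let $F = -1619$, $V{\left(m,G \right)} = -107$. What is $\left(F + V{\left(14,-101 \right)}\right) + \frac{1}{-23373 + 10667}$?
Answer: $- \frac{21930557}{12706} \approx -1726.0$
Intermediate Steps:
$\left(F + V{\left(14,-101 \right)}\right) + \frac{1}{-23373 + 10667} = \left(-1619 - 107\right) + \frac{1}{-23373 + 10667} = -1726 + \frac{1}{-12706} = -1726 - \frac{1}{12706} = - \frac{21930557}{12706}$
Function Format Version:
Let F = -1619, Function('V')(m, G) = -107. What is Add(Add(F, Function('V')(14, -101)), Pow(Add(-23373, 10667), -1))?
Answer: Rational(-21930557, 12706) ≈ -1726.0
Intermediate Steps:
Add(Add(F, Function('V')(14, -101)), Pow(Add(-23373, 10667), -1)) = Add(Add(-1619, -107), Pow(Add(-23373, 10667), -1)) = Add(-1726, Pow(-12706, -1)) = Add(-1726, Rational(-1, 12706)) = Rational(-21930557, 12706)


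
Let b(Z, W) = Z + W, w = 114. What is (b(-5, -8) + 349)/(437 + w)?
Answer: 336/551 ≈ 0.60980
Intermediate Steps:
b(Z, W) = W + Z
(b(-5, -8) + 349)/(437 + w) = ((-8 - 5) + 349)/(437 + 114) = (-13 + 349)/551 = 336*(1/551) = 336/551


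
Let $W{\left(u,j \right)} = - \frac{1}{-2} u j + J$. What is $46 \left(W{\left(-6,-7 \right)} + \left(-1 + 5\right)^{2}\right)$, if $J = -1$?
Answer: $1656$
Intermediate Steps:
$W{\left(u,j \right)} = -1 + \frac{j u}{2}$ ($W{\left(u,j \right)} = - \frac{1}{-2} u j - 1 = \left(-1\right) \left(- \frac{1}{2}\right) u j - 1 = \frac{u}{2} j - 1 = \frac{j u}{2} - 1 = -1 + \frac{j u}{2}$)
$46 \left(W{\left(-6,-7 \right)} + \left(-1 + 5\right)^{2}\right) = 46 \left(\left(-1 + \frac{1}{2} \left(-7\right) \left(-6\right)\right) + \left(-1 + 5\right)^{2}\right) = 46 \left(\left(-1 + 21\right) + 4^{2}\right) = 46 \left(20 + 16\right) = 46 \cdot 36 = 1656$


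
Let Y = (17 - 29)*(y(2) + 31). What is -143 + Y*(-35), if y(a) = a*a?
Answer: 14557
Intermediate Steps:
y(a) = a²
Y = -420 (Y = (17 - 29)*(2² + 31) = -12*(4 + 31) = -12*35 = -420)
-143 + Y*(-35) = -143 - 420*(-35) = -143 + 14700 = 14557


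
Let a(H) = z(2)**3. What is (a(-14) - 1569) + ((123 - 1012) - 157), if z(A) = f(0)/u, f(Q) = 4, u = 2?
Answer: -2607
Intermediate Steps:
z(A) = 2 (z(A) = 4/2 = 4*(1/2) = 2)
a(H) = 8 (a(H) = 2**3 = 8)
(a(-14) - 1569) + ((123 - 1012) - 157) = (8 - 1569) + ((123 - 1012) - 157) = -1561 + (-889 - 157) = -1561 - 1046 = -2607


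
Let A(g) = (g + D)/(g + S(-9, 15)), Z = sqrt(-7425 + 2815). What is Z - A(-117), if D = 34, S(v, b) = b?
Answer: -83/102 + I*sqrt(4610) ≈ -0.81373 + 67.897*I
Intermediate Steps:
Z = I*sqrt(4610) (Z = sqrt(-4610) = I*sqrt(4610) ≈ 67.897*I)
A(g) = (34 + g)/(15 + g) (A(g) = (g + 34)/(g + 15) = (34 + g)/(15 + g))
Z - A(-117) = I*sqrt(4610) - (34 - 117)/(15 - 117) = I*sqrt(4610) - (-83)/(-102) = I*sqrt(4610) - (-1)*(-83)/102 = I*sqrt(4610) - 1*83/102 = I*sqrt(4610) - 83/102 = -83/102 + I*sqrt(4610)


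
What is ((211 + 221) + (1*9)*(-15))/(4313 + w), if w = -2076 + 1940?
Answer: 297/4177 ≈ 0.071104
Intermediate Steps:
w = -136
((211 + 221) + (1*9)*(-15))/(4313 + w) = ((211 + 221) + (1*9)*(-15))/(4313 - 136) = (432 + 9*(-15))/4177 = (432 - 135)*(1/4177) = 297*(1/4177) = 297/4177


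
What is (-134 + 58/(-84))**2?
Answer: 32001649/1764 ≈ 18142.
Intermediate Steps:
(-134 + 58/(-84))**2 = (-134 + 58*(-1/84))**2 = (-134 - 29/42)**2 = (-5657/42)**2 = 32001649/1764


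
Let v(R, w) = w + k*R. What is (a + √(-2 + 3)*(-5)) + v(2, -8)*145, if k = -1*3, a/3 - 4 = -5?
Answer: -2038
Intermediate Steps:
a = -3 (a = 12 + 3*(-5) = 12 - 15 = -3)
k = -3
v(R, w) = w - 3*R
(a + √(-2 + 3)*(-5)) + v(2, -8)*145 = (-3 + √(-2 + 3)*(-5)) + (-8 - 3*2)*145 = (-3 + √1*(-5)) + (-8 - 6)*145 = (-3 + 1*(-5)) - 14*145 = (-3 - 5) - 2030 = -8 - 2030 = -2038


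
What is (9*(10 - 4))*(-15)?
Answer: -810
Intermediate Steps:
(9*(10 - 4))*(-15) = (9*6)*(-15) = 54*(-15) = -810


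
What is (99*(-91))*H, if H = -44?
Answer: 396396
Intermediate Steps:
(99*(-91))*H = (99*(-91))*(-44) = -9009*(-44) = 396396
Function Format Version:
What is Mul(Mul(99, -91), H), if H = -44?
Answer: 396396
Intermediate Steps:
Mul(Mul(99, -91), H) = Mul(Mul(99, -91), -44) = Mul(-9009, -44) = 396396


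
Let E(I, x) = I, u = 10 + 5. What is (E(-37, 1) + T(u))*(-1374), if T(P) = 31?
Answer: 8244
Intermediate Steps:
u = 15
(E(-37, 1) + T(u))*(-1374) = (-37 + 31)*(-1374) = -6*(-1374) = 8244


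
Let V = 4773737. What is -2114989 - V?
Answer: -6888726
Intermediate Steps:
-2114989 - V = -2114989 - 1*4773737 = -2114989 - 4773737 = -6888726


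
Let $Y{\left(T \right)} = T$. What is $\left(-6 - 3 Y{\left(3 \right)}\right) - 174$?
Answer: $-189$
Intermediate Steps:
$\left(-6 - 3 Y{\left(3 \right)}\right) - 174 = \left(-6 - 9\right) - 174 = -15 - 174 = -189$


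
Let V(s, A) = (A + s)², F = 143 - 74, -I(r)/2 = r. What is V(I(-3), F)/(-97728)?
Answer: -1875/32576 ≈ -0.057558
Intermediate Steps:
I(r) = -2*r
F = 69
V(I(-3), F)/(-97728) = (69 - 2*(-3))²/(-97728) = (69 + 6)²*(-1/97728) = 75²*(-1/97728) = 5625*(-1/97728) = -1875/32576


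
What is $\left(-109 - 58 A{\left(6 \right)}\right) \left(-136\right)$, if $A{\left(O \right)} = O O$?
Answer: $298792$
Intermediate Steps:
$A{\left(O \right)} = O^{2}$
$\left(-109 - 58 A{\left(6 \right)}\right) \left(-136\right) = \left(-109 - 58 \cdot 6^{2}\right) \left(-136\right) = \left(-109 - 2088\right) \left(-136\right) = \left(-2197\right) \left(-136\right) = 298792$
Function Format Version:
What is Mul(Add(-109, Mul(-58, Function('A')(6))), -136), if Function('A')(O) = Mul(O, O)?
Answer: 298792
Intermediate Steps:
Function('A')(O) = Pow(O, 2)
Mul(Add(-109, Mul(-58, Function('A')(6))), -136) = Mul(Add(-109, Mul(-58, Pow(6, 2))), -136) = Mul(Add(-109, Mul(-58, 36)), -136) = Mul(Add(-109, -2088), -136) = Mul(-2197, -136) = 298792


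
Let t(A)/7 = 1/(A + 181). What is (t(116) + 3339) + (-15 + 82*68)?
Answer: 2643307/297 ≈ 8900.0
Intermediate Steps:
t(A) = 7/(181 + A) (t(A) = 7/(A + 181) = 7/(181 + A))
(t(116) + 3339) + (-15 + 82*68) = (7/(181 + 116) + 3339) + (-15 + 82*68) = (7/297 + 3339) + (-15 + 5576) = (7*(1/297) + 3339) + 5561 = (7/297 + 3339) + 5561 = 991690/297 + 5561 = 2643307/297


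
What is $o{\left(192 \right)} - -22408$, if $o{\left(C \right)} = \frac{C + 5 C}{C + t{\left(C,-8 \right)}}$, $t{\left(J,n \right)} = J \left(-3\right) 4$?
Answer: $\frac{246482}{11} \approx 22407.0$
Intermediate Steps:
$t{\left(J,n \right)} = - 12 J$ ($t{\left(J,n \right)} = - 3 J 4 = - 12 J$)
$o{\left(C \right)} = - \frac{6}{11}$ ($o{\left(C \right)} = \frac{C + 5 C}{C - 12 C} = \frac{6 C}{\left(-11\right) C} = 6 C \left(- \frac{1}{11 C}\right) = - \frac{6}{11}$)
$o{\left(192 \right)} - -22408 = - \frac{6}{11} - -22408 = - \frac{6}{11} + 22408 = \frac{246482}{11}$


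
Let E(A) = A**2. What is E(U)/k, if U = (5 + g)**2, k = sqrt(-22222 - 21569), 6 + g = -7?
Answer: -4096*I*sqrt(43791)/43791 ≈ -19.573*I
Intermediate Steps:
g = -13 (g = -6 - 7 = -13)
k = I*sqrt(43791) (k = sqrt(-43791) = I*sqrt(43791) ≈ 209.26*I)
U = 64 (U = (5 - 13)**2 = (-8)**2 = 64)
E(U)/k = 64**2/((I*sqrt(43791))) = 4096*(-I*sqrt(43791)/43791) = -4096*I*sqrt(43791)/43791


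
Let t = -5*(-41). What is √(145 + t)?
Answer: 5*√14 ≈ 18.708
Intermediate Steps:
t = 205
√(145 + t) = √(145 + 205) = √350 = 5*√14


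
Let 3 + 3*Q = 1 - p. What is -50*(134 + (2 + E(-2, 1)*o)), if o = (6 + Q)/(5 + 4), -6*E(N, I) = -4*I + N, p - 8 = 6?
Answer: -183700/27 ≈ -6803.7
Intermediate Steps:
p = 14 (p = 8 + 6 = 14)
E(N, I) = -N/6 + 2*I/3 (E(N, I) = -(-4*I + N)/6 = -(N - 4*I)/6 = -N/6 + 2*I/3)
Q = -16/3 (Q = -1 + (1 - 1*14)/3 = -1 + (1 - 14)/3 = -1 + (⅓)*(-13) = -1 - 13/3 = -16/3 ≈ -5.3333)
o = 2/27 (o = (6 - 16/3)/(5 + 4) = (⅔)/9 = (⅔)*(⅑) = 2/27 ≈ 0.074074)
-50*(134 + (2 + E(-2, 1)*o)) = -50*(134 + (2 + (-⅙*(-2) + (⅔)*1)*(2/27))) = -50*(134 + (2 + (⅓ + ⅔)*(2/27))) = -50*(134 + (2 + 1*(2/27))) = -50*(134 + (2 + 2/27)) = -50*(134 + 56/27) = -50*3674/27 = -183700/27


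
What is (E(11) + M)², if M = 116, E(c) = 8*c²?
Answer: 1175056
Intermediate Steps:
(E(11) + M)² = (8*11² + 116)² = (8*121 + 116)² = (968 + 116)² = 1084² = 1175056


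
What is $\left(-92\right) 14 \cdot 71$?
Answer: $-91448$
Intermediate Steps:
$\left(-92\right) 14 \cdot 71 = \left(-1288\right) 71 = -91448$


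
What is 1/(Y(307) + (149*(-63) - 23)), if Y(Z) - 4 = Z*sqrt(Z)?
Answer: -9406/59538393 - 307*sqrt(307)/59538393 ≈ -0.00024833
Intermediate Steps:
Y(Z) = 4 + Z**(3/2) (Y(Z) = 4 + Z*sqrt(Z) = 4 + Z**(3/2))
1/(Y(307) + (149*(-63) - 23)) = 1/((4 + 307**(3/2)) + (149*(-63) - 23)) = 1/((4 + 307*sqrt(307)) + (-9387 - 23)) = 1/((4 + 307*sqrt(307)) - 9410) = 1/(-9406 + 307*sqrt(307))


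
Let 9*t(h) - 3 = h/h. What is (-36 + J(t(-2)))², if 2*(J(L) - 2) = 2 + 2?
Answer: 1024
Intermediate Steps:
t(h) = 4/9 (t(h) = ⅓ + (h/h)/9 = ⅓ + (⅑)*1 = ⅓ + ⅑ = 4/9)
J(L) = 4 (J(L) = 2 + (2 + 2)/2 = 2 + (½)*4 = 2 + 2 = 4)
(-36 + J(t(-2)))² = (-36 + 4)² = (-32)² = 1024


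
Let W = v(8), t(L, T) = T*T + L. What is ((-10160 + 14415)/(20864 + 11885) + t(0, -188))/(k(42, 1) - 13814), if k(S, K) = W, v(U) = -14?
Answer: -1157484911/452853172 ≈ -2.5560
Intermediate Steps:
t(L, T) = L + T² (t(L, T) = T² + L = L + T²)
W = -14
k(S, K) = -14
((-10160 + 14415)/(20864 + 11885) + t(0, -188))/(k(42, 1) - 13814) = ((-10160 + 14415)/(20864 + 11885) + (0 + (-188)²))/(-14 - 13814) = (4255/32749 + (0 + 35344))/(-13828) = (4255*(1/32749) + 35344)*(-1/13828) = (4255/32749 + 35344)*(-1/13828) = (1157484911/32749)*(-1/13828) = -1157484911/452853172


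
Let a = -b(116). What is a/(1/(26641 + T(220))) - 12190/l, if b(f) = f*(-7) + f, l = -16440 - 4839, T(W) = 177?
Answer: 397179526702/21279 ≈ 1.8665e+7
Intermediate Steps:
l = -21279
b(f) = -6*f (b(f) = -7*f + f = -6*f)
a = 696 (a = -(-6)*116 = -1*(-696) = 696)
a/(1/(26641 + T(220))) - 12190/l = 696/(1/(26641 + 177)) - 12190/(-21279) = 696/(1/26818) - 12190*(-1/21279) = 696/(1/26818) + 12190/21279 = 696*26818 + 12190/21279 = 18665328 + 12190/21279 = 397179526702/21279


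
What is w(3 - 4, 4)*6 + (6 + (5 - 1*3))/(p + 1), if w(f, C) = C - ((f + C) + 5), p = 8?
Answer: -208/9 ≈ -23.111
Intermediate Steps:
w(f, C) = -5 - f (w(f, C) = C - ((C + f) + 5) = C - (5 + C + f) = C + (-5 - C - f) = -5 - f)
w(3 - 4, 4)*6 + (6 + (5 - 1*3))/(p + 1) = (-5 - (3 - 4))*6 + (6 + (5 - 1*3))/(8 + 1) = (-5 - 1*(-1))*6 + (6 + (5 - 3))/9 = (-5 + 1)*6 + (6 + 2)*(⅑) = -4*6 + 8*(⅑) = -24 + 8/9 = -208/9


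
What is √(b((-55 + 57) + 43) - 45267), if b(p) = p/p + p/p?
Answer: I*√45265 ≈ 212.76*I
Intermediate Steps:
b(p) = 2 (b(p) = 1 + 1 = 2)
√(b((-55 + 57) + 43) - 45267) = √(2 - 45267) = √(-45265) = I*√45265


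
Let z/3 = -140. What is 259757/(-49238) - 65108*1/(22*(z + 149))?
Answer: 828558235/146778478 ≈ 5.6450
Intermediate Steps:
z = -420 (z = 3*(-140) = -420)
259757/(-49238) - 65108*1/(22*(z + 149)) = 259757/(-49238) - 65108*1/(22*(-420 + 149)) = 259757*(-1/49238) - 65108/(22*(-271)) = -259757/49238 - 65108/(-5962) = -259757/49238 - 65108*(-1/5962) = -259757/49238 + 32554/2981 = 828558235/146778478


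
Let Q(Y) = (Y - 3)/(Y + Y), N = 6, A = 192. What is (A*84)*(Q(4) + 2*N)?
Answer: 195552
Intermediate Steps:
Q(Y) = (-3 + Y)/(2*Y) (Q(Y) = (-3 + Y)/((2*Y)) = (-3 + Y)*(1/(2*Y)) = (-3 + Y)/(2*Y))
(A*84)*(Q(4) + 2*N) = (192*84)*((½)*(-3 + 4)/4 + 2*6) = 16128*((½)*(¼)*1 + 12) = 16128*(⅛ + 12) = 16128*(97/8) = 195552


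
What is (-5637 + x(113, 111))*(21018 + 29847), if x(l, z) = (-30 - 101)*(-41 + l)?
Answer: -766484685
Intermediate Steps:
x(l, z) = 5371 - 131*l (x(l, z) = -131*(-41 + l) = 5371 - 131*l)
(-5637 + x(113, 111))*(21018 + 29847) = (-5637 + (5371 - 131*113))*(21018 + 29847) = (-5637 + (5371 - 14803))*50865 = (-5637 - 9432)*50865 = -15069*50865 = -766484685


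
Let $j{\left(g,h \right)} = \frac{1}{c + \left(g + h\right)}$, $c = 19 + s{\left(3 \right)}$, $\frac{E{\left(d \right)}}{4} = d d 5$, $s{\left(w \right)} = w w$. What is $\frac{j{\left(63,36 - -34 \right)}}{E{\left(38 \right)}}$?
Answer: $\frac{1}{4649680} \approx 2.1507 \cdot 10^{-7}$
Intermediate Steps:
$s{\left(w \right)} = w^{2}$
$E{\left(d \right)} = 20 d^{2}$ ($E{\left(d \right)} = 4 d d 5 = 4 d^{2} \cdot 5 = 4 \cdot 5 d^{2} = 20 d^{2}$)
$c = 28$ ($c = 19 + 3^{2} = 19 + 9 = 28$)
$j{\left(g,h \right)} = \frac{1}{28 + g + h}$ ($j{\left(g,h \right)} = \frac{1}{28 + \left(g + h\right)} = \frac{1}{28 + g + h}$)
$\frac{j{\left(63,36 - -34 \right)}}{E{\left(38 \right)}} = \frac{1}{\left(28 + 63 + \left(36 - -34\right)\right) 20 \cdot 38^{2}} = \frac{1}{\left(28 + 63 + \left(36 + 34\right)\right) 20 \cdot 1444} = \frac{1}{\left(28 + 63 + 70\right) 28880} = \frac{1}{161} \cdot \frac{1}{28880} = \frac{1}{4649680}$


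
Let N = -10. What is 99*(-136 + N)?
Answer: -14454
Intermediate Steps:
99*(-136 + N) = 99*(-136 - 10) = 99*(-146) = -14454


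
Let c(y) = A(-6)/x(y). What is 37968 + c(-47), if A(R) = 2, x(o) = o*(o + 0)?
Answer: 83871314/2209 ≈ 37968.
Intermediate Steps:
x(o) = o² (x(o) = o*o = o²)
c(y) = 2/y² (c(y) = 2/(y²) = 2/y²)
37968 + c(-47) = 37968 + 2/(-47)² = 37968 + 2*(1/2209) = 37968 + 2/2209 = 83871314/2209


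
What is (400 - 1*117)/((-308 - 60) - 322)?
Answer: -283/690 ≈ -0.41014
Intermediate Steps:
(400 - 1*117)/((-308 - 60) - 322) = (400 - 117)/(-368 - 322) = 283/(-690) = 283*(-1/690) = -283/690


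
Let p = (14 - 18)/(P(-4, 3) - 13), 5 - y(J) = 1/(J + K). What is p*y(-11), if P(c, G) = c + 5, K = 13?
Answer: 3/2 ≈ 1.5000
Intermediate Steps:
P(c, G) = 5 + c
y(J) = 5 - 1/(13 + J) (y(J) = 5 - 1/(J + 13) = 5 - 1/(13 + J))
p = ⅓ (p = (14 - 18)/((5 - 4) - 13) = -4/(1 - 13) = -4/(-12) = -4*(-1/12) = ⅓ ≈ 0.33333)
p*y(-11) = ((64 + 5*(-11))/(13 - 11))/3 = ((64 - 55)/2)/3 = ((½)*9)/3 = (⅓)*(9/2) = 3/2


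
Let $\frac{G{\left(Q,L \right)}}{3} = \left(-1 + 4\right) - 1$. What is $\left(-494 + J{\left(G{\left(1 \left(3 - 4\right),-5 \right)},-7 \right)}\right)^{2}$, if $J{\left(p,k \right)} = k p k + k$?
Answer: $42849$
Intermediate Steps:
$G{\left(Q,L \right)} = 6$ ($G{\left(Q,L \right)} = 3 \left(\left(-1 + 4\right) - 1\right) = 3 \left(3 - 1\right) = 3 \cdot 2 = 6$)
$J{\left(p,k \right)} = k + p k^{2}$ ($J{\left(p,k \right)} = p k^{2} + k = k + p k^{2}$)
$\left(-494 + J{\left(G{\left(1 \left(3 - 4\right),-5 \right)},-7 \right)}\right)^{2} = \left(-494 - 7 \left(1 - 42\right)\right)^{2} = \left(-494 - -287\right)^{2} = \left(-494 + 287\right)^{2} = \left(-207\right)^{2} = 42849$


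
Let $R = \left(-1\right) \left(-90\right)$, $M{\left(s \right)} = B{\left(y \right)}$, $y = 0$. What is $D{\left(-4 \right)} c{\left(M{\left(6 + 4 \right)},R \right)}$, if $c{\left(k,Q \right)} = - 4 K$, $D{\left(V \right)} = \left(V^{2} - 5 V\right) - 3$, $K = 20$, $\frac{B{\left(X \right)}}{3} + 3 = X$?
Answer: $-2640$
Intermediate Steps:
$B{\left(X \right)} = -9 + 3 X$
$M{\left(s \right)} = -9$ ($M{\left(s \right)} = -9 + 3 \cdot 0 = -9 + 0 = -9$)
$D{\left(V \right)} = -3 + V^{2} - 5 V$
$R = 90$
$c{\left(k,Q \right)} = -80$ ($c{\left(k,Q \right)} = \left(-4\right) 20 = -80$)
$D{\left(-4 \right)} c{\left(M{\left(6 + 4 \right)},R \right)} = \left(-3 + \left(-4\right)^{2} - -20\right) \left(-80\right) = \left(-3 + 16 + 20\right) \left(-80\right) = 33 \left(-80\right) = -2640$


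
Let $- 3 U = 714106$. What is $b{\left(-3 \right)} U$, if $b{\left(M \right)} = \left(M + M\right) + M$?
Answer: $2142318$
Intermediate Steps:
$U = - \frac{714106}{3}$ ($U = \left(- \frac{1}{3}\right) 714106 = - \frac{714106}{3} \approx -2.3804 \cdot 10^{5}$)
$b{\left(M \right)} = 3 M$ ($b{\left(M \right)} = 2 M + M = 3 M$)
$b{\left(-3 \right)} U = 3 \left(-3\right) \left(- \frac{714106}{3}\right) = \left(-9\right) \left(- \frac{714106}{3}\right) = 2142318$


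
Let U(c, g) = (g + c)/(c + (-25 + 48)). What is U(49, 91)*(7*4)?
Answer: 490/9 ≈ 54.444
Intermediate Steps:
U(c, g) = (c + g)/(23 + c) (U(c, g) = (c + g)/(c + 23) = (c + g)/(23 + c))
U(49, 91)*(7*4) = ((49 + 91)/(23 + 49))*(7*4) = (140/72)*28 = ((1/72)*140)*28 = (35/18)*28 = 490/9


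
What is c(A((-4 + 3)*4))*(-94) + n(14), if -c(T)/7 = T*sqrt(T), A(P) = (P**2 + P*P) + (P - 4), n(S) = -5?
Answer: -5 + 31584*sqrt(6) ≈ 77360.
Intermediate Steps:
A(P) = -4 + P + 2*P**2 (A(P) = (P**2 + P**2) + (-4 + P) = 2*P**2 + (-4 + P) = -4 + P + 2*P**2)
c(T) = -7*T**(3/2) (c(T) = -7*T*sqrt(T) = -7*T**(3/2))
c(A((-4 + 3)*4))*(-94) + n(14) = -7*(-4 + (-4 + 3)*4 + 2*((-4 + 3)*4)**2)**(3/2)*(-94) - 5 = -7*(-4 - 1*4 + 2*(-1*4)**2)**(3/2)*(-94) - 5 = -7*(-4 - 4 + 2*(-4)**2)**(3/2)*(-94) - 5 = -7*(-4 - 4 + 2*16)**(3/2)*(-94) - 5 = -7*(-4 - 4 + 32)**(3/2)*(-94) - 5 = -336*sqrt(6)*(-94) - 5 = 31584*sqrt(6) - 5 = -5 + 31584*sqrt(6)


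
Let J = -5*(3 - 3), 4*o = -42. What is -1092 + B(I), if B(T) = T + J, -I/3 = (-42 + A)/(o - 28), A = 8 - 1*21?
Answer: -7674/7 ≈ -1096.3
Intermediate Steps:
o = -21/2 (o = (1/4)*(-42) = -21/2 ≈ -10.500)
A = -13 (A = 8 - 21 = -13)
J = 0 (J = -5*0 = 0)
I = -30/7 (I = -3*(-42 - 13)/(-21/2 - 28) = -(-165)/(-77/2) = -(-165)*(-2)/77 = -3*10/7 = -30/7 ≈ -4.2857)
B(T) = T (B(T) = T + 0 = T)
-1092 + B(I) = -1092 - 30/7 = -7674/7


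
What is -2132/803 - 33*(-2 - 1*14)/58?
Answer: 150164/23287 ≈ 6.4484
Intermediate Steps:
-2132/803 - 33*(-2 - 1*14)/58 = -2132*1/803 - 33*(-2 - 14)*(1/58) = -2132/803 - 33*(-16)*(1/58) = -2132/803 + 528*(1/58) = -2132/803 + 264/29 = 150164/23287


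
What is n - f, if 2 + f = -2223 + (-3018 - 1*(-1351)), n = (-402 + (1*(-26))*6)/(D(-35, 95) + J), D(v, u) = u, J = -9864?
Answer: 38021506/9769 ≈ 3892.1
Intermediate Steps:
n = 558/9769 (n = (-402 + (1*(-26))*6)/(95 - 9864) = (-402 - 26*6)/(-9769) = (-402 - 156)*(-1/9769) = -558*(-1/9769) = 558/9769 ≈ 0.057119)
f = -3892 (f = -2 + (-2223 + (-3018 - 1*(-1351))) = -2 + (-2223 + (-3018 + 1351)) = -2 + (-2223 - 1667) = -2 - 3890 = -3892)
n - f = 558/9769 - 1*(-3892) = 558/9769 + 3892 = 38021506/9769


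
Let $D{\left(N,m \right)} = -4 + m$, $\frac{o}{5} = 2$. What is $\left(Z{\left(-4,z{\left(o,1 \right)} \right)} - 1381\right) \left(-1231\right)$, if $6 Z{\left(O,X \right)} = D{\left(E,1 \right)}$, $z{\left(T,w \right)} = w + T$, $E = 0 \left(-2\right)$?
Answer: $\frac{3401253}{2} \approx 1.7006 \cdot 10^{6}$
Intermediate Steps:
$o = 10$ ($o = 5 \cdot 2 = 10$)
$E = 0$
$z{\left(T,w \right)} = T + w$
$Z{\left(O,X \right)} = - \frac{1}{2}$ ($Z{\left(O,X \right)} = \frac{-4 + 1}{6} = \frac{1}{6} \left(-3\right) = - \frac{1}{2}$)
$\left(Z{\left(-4,z{\left(o,1 \right)} \right)} - 1381\right) \left(-1231\right) = \left(- \frac{1}{2} - 1381\right) \left(-1231\right) = \left(- \frac{2763}{2}\right) \left(-1231\right) = \frac{3401253}{2}$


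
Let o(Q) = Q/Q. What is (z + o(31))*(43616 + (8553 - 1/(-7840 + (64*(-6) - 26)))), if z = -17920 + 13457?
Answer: -960209573981/4125 ≈ -2.3278e+8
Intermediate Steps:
o(Q) = 1
z = -4463
(z + o(31))*(43616 + (8553 - 1/(-7840 + (64*(-6) - 26)))) = (-4463 + 1)*(43616 + (8553 - 1/(-7840 + (64*(-6) - 26)))) = -4462*(43616 + (8553 - 1/(-7840 + (-384 - 26)))) = -4462*(43616 + (8553 - 1/(-7840 - 410))) = -4462*(43616 + (8553 - 1/(-8250))) = -4462*(43616 + (8553 - 1*(-1/8250))) = -4462*(43616 + (8553 + 1/8250)) = -4462*(43616 + 70562251/8250) = -4462*430394251/8250 = -960209573981/4125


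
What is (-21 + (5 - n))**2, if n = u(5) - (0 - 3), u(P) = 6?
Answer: 625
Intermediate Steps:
n = 9 (n = 6 - (0 - 3) = 6 - 1*(-3) = 6 + 3 = 9)
(-21 + (5 - n))**2 = (-21 + (5 - 1*9))**2 = (-21 + (5 - 9))**2 = (-21 - 4)**2 = (-25)**2 = 625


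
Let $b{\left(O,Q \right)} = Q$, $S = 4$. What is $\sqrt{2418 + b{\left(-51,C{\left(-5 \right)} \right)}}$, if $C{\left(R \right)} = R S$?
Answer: $\sqrt{2398} \approx 48.969$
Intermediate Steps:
$C{\left(R \right)} = 4 R$ ($C{\left(R \right)} = R 4 = 4 R$)
$\sqrt{2418 + b{\left(-51,C{\left(-5 \right)} \right)}} = \sqrt{2418 + 4 \left(-5\right)} = \sqrt{2418 - 20} = \sqrt{2398}$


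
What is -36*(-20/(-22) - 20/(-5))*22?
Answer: -3888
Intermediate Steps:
-36*(-20/(-22) - 20/(-5))*22 = -36*(-20*(-1/22) - 20*(-1/5))*22 = -36*(10/11 + 4)*22 = -36*54/11*22 = -1944/11*22 = -3888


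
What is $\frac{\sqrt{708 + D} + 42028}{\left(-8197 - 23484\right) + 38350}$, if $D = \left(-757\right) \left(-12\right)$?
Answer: $\frac{2212}{351} + \frac{8 \sqrt{17}}{2223} \approx 6.3168$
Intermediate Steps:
$D = 9084$
$\frac{\sqrt{708 + D} + 42028}{\left(-8197 - 23484\right) + 38350} = \frac{\sqrt{708 + 9084} + 42028}{\left(-8197 - 23484\right) + 38350} = \frac{\sqrt{9792} + 42028}{\left(-8197 - 23484\right) + 38350} = \frac{24 \sqrt{17} + 42028}{-31681 + 38350} = \frac{42028 + 24 \sqrt{17}}{6669} = \left(42028 + 24 \sqrt{17}\right) \frac{1}{6669} = \frac{2212}{351} + \frac{8 \sqrt{17}}{2223}$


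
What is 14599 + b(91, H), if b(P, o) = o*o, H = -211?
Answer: 59120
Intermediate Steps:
b(P, o) = o²
14599 + b(91, H) = 14599 + (-211)² = 14599 + 44521 = 59120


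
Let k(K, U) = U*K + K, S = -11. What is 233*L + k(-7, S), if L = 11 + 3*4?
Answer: 5429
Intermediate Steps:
k(K, U) = K + K*U (k(K, U) = K*U + K = K + K*U)
L = 23 (L = 11 + 12 = 23)
233*L + k(-7, S) = 233*23 - 7*(1 - 11) = 5359 - 7*(-10) = 5359 + 70 = 5429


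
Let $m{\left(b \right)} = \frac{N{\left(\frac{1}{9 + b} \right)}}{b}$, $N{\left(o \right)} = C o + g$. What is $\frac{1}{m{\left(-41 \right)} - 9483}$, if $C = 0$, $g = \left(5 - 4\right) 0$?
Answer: $- \frac{1}{9483} \approx -0.00010545$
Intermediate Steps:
$g = 0$ ($g = 1 \cdot 0 = 0$)
$N{\left(o \right)} = 0$ ($N{\left(o \right)} = 0 o + 0 = 0 + 0 = 0$)
$m{\left(b \right)} = 0$ ($m{\left(b \right)} = \frac{0}{b} = 0$)
$\frac{1}{m{\left(-41 \right)} - 9483} = \frac{1}{0 - 9483} = \frac{1}{-9483} = - \frac{1}{9483}$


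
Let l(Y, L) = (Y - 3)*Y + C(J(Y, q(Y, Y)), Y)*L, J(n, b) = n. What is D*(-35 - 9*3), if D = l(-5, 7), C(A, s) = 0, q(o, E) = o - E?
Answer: -2480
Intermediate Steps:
l(Y, L) = Y*(-3 + Y) (l(Y, L) = (Y - 3)*Y + 0*L = (-3 + Y)*Y + 0 = Y*(-3 + Y) + 0 = Y*(-3 + Y))
D = 40 (D = -5*(-3 - 5) = -5*(-8) = 40)
D*(-35 - 9*3) = 40*(-35 - 9*3) = 40*(-35 - 27) = 40*(-62) = -2480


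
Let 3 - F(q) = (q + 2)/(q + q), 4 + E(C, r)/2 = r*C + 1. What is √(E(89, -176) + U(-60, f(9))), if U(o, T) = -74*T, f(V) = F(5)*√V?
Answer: I*√796115/5 ≈ 178.45*I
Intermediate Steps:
E(C, r) = -6 + 2*C*r (E(C, r) = -8 + 2*(r*C + 1) = -8 + 2*(C*r + 1) = -8 + 2*(1 + C*r) = -8 + (2 + 2*C*r) = -6 + 2*C*r)
F(q) = 3 - (2 + q)/(2*q) (F(q) = 3 - (q + 2)/(q + q) = 3 - (2 + q)/(2*q))
f(V) = 23*√V/10 (f(V) = (5/2 - 1/5)*√V = (5/2 - 1*⅕)*√V = (5/2 - ⅕)*√V = 23*√V/10)
√(E(89, -176) + U(-60, f(9))) = √((-6 + 2*89*(-176)) - 851*√9/5) = √((-6 - 31328) - 851*3/5) = √(-31334 - 74*69/10) = √(-31334 - 2553/5) = √(-159223/5) = I*√796115/5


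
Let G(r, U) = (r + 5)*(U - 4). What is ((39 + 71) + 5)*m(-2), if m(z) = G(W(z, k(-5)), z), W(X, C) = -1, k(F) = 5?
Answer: -2760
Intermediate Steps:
G(r, U) = (-4 + U)*(5 + r) (G(r, U) = (5 + r)*(-4 + U) = (-4 + U)*(5 + r))
m(z) = -16 + 4*z (m(z) = -20 - 4*(-1) + 5*z + z*(-1) = -20 + 4 + 5*z - z = -16 + 4*z)
((39 + 71) + 5)*m(-2) = ((39 + 71) + 5)*(-16 + 4*(-2)) = (110 + 5)*(-16 - 8) = 115*(-24) = -2760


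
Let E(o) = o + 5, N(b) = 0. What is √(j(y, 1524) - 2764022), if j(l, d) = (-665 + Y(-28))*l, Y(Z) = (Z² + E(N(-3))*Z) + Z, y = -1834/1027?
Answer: 2*I*√728800466914/1027 ≈ 1662.5*I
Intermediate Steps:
E(o) = 5 + o
y = -1834/1027 (y = -1834*1/1027 = -1834/1027 ≈ -1.7858)
Y(Z) = Z² + 6*Z (Y(Z) = (Z² + (5 + 0)*Z) + Z = (Z² + 5*Z) + Z = Z² + 6*Z)
j(l, d) = -49*l (j(l, d) = (-665 - 28*(6 - 28))*l = (-665 - 28*(-22))*l = (-665 + 616)*l = -49*l)
√(j(y, 1524) - 2764022) = √(-49*(-1834/1027) - 2764022) = √(89866/1027 - 2764022) = √(-2838560728/1027) = 2*I*√728800466914/1027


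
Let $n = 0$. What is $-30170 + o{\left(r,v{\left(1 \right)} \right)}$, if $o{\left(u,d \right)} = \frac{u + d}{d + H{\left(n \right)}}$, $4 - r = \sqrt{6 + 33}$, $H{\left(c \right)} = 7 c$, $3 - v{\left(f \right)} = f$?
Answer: $-30167 - \frac{\sqrt{39}}{2} \approx -30170.0$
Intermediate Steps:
$v{\left(f \right)} = 3 - f$
$r = 4 - \sqrt{39}$ ($r = 4 - \sqrt{6 + 33} = 4 - \sqrt{39} \approx -2.245$)
$o{\left(u,d \right)} = \frac{d + u}{d}$ ($o{\left(u,d \right)} = \frac{u + d}{d + 7 \cdot 0} = \frac{d + u}{d + 0} = \frac{d + u}{d}$)
$-30170 + o{\left(r,v{\left(1 \right)} \right)} = -30170 + \frac{\left(3 - 1\right) + \left(4 - \sqrt{39}\right)}{3 - 1} = -30170 + \frac{2 + \left(4 - \sqrt{39}\right)}{2} = -30170 + \frac{6 - \sqrt{39}}{2} = -30170 + \left(3 - \frac{\sqrt{39}}{2}\right) = -30167 - \frac{\sqrt{39}}{2}$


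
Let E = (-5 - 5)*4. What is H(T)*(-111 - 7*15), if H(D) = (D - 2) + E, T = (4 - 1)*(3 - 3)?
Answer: 9072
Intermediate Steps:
T = 0 (T = 3*0 = 0)
E = -40 (E = -10*4 = -40)
H(D) = -42 + D (H(D) = (D - 2) - 40 = (-2 + D) - 40 = -42 + D)
H(T)*(-111 - 7*15) = (-42 + 0)*(-111 - 7*15) = -42*(-111 - 105) = -42*(-216) = 9072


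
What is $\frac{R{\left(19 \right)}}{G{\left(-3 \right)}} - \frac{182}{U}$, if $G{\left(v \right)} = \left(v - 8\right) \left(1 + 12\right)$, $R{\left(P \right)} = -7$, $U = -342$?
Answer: $\frac{14210}{24453} \approx 0.58111$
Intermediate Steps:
$G{\left(v \right)} = -104 + 13 v$ ($G{\left(v \right)} = \left(-8 + v\right) 13 = -104 + 13 v$)
$\frac{R{\left(19 \right)}}{G{\left(-3 \right)}} - \frac{182}{U} = - \frac{7}{-104 + 13 \left(-3\right)} - \frac{182}{-342} = - \frac{7}{-104 - 39} - - \frac{91}{171} = - \frac{7}{-143} + \frac{91}{171} = \left(-7\right) \left(- \frac{1}{143}\right) + \frac{91}{171} = \frac{7}{143} + \frac{91}{171} = \frac{14210}{24453}$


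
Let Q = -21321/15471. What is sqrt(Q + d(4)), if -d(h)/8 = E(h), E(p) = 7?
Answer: I*sqrt(18838903)/573 ≈ 7.5748*I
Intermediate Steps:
d(h) = -56 (d(h) = -8*7 = -56)
Q = -2369/1719 (Q = -21321*1/15471 = -2369/1719 ≈ -1.3781)
sqrt(Q + d(4)) = sqrt(-2369/1719 - 56) = sqrt(-98633/1719) = I*sqrt(18838903)/573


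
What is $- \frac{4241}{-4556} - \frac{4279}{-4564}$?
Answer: $\frac{4856381}{2599198} \approx 1.8684$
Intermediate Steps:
$- \frac{4241}{-4556} - \frac{4279}{-4564} = \left(-4241\right) \left(- \frac{1}{4556}\right) - - \frac{4279}{4564} = \frac{4241}{4556} + \frac{4279}{4564} = \frac{4856381}{2599198}$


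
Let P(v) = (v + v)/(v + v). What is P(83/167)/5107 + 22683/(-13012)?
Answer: -115829069/66452284 ≈ -1.7430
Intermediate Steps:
P(v) = 1 (P(v) = (2*v)/((2*v)) = (2*v)*(1/(2*v)) = 1)
P(83/167)/5107 + 22683/(-13012) = 1/5107 + 22683/(-13012) = 1*(1/5107) + 22683*(-1/13012) = 1/5107 - 22683/13012 = -115829069/66452284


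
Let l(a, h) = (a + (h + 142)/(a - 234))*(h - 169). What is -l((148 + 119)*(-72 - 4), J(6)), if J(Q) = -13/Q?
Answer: -2566557615557/738936 ≈ -3.4733e+6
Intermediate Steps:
l(a, h) = (-169 + h)*(a + (142 + h)/(-234 + a)) (l(a, h) = (a + (142 + h)/(-234 + a))*(-169 + h) = (-169 + h)*(a + (142 + h)/(-234 + a)))
-l((148 + 119)*(-72 - 4), J(6)) = -(-23998 + (-13/6)² - 169*(-72 - 4)²*(148 + 119)² - (-351)/6 + 39546*((148 + 119)*(-72 - 4)) + (-13/6)*((148 + 119)*(-72 - 4))² - 234*(148 + 119)*(-72 - 4)*(-13/6))/(-234 + (148 + 119)*(-72 - 4)) = -(-23998 + (-13*⅙)² - 169*(267*(-76))² - (-351)/6 + 39546*(267*(-76)) + (-13*⅙)*(267*(-76))² - 234*267*(-76)*(-13*⅙))/(-234 + 267*(-76)) = -(-23998 + (-13/6)² - 169*(-20292)² - 27*(-13/6) + 39546*(-20292) - 13/6*(-20292)² - 234*(-20292)*(-13/6))/(-234 - 20292) = -(-23998 + 169/36 - 169*411765264 + 117/2 - 802467432 - 13/6*411765264 - 10288044)/(-20526) = -(-1)*(-23998 + 169/36 - 69588329616 + 117/2 - 802467432 - 892158072 - 10288044)/20526 = -(-1)*(-2566557615557)/(20526*36) = -1*2566557615557/738936 = -2566557615557/738936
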